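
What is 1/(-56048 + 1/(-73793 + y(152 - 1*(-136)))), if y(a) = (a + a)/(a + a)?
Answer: -73792/4135894017 ≈ -1.7842e-5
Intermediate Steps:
y(a) = 1 (y(a) = (2*a)/((2*a)) = (2*a)*(1/(2*a)) = 1)
1/(-56048 + 1/(-73793 + y(152 - 1*(-136)))) = 1/(-56048 + 1/(-73793 + 1)) = 1/(-56048 + 1/(-73792)) = 1/(-56048 - 1/73792) = 1/(-4135894017/73792) = -73792/4135894017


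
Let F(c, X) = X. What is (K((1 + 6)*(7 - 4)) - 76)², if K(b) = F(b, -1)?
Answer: 5929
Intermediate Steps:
K(b) = -1
(K((1 + 6)*(7 - 4)) - 76)² = (-1 - 76)² = (-77)² = 5929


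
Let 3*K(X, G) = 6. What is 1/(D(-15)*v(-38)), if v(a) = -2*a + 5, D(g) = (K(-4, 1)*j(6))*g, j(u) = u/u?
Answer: -1/2430 ≈ -0.00041152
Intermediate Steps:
K(X, G) = 2 (K(X, G) = (⅓)*6 = 2)
j(u) = 1
D(g) = 2*g (D(g) = (2*1)*g = 2*g)
v(a) = 5 - 2*a
1/(D(-15)*v(-38)) = 1/((2*(-15))*(5 - 2*(-38))) = 1/(-30*(5 + 76)) = 1/(-30*81) = 1/(-2430) = -1/2430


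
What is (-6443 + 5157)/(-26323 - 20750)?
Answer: 1286/47073 ≈ 0.027319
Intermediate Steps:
(-6443 + 5157)/(-26323 - 20750) = -1286/(-47073) = -1286*(-1/47073) = 1286/47073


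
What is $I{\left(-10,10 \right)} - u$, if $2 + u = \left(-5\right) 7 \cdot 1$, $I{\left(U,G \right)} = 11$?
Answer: $48$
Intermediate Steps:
$u = -37$ ($u = -2 + \left(-5\right) 7 \cdot 1 = -2 - 35 = -37$)
$I{\left(-10,10 \right)} - u = 11 - -37 = 11 + 37 = 48$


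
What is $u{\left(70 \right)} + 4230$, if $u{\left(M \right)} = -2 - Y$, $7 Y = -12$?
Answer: $\frac{29608}{7} \approx 4229.7$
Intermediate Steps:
$Y = - \frac{12}{7}$ ($Y = \frac{1}{7} \left(-12\right) = - \frac{12}{7} \approx -1.7143$)
$u{\left(M \right)} = - \frac{2}{7}$ ($u{\left(M \right)} = -2 - - \frac{12}{7} = -2 + \frac{12}{7} = - \frac{2}{7}$)
$u{\left(70 \right)} + 4230 = - \frac{2}{7} + 4230 = \frac{29608}{7}$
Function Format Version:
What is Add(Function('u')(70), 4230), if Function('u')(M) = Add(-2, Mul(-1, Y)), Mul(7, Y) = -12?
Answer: Rational(29608, 7) ≈ 4229.7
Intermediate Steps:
Y = Rational(-12, 7) (Y = Mul(Rational(1, 7), -12) = Rational(-12, 7) ≈ -1.7143)
Function('u')(M) = Rational(-2, 7) (Function('u')(M) = Add(-2, Mul(-1, Rational(-12, 7))) = Add(-2, Rational(12, 7)) = Rational(-2, 7))
Add(Function('u')(70), 4230) = Add(Rational(-2, 7), 4230) = Rational(29608, 7)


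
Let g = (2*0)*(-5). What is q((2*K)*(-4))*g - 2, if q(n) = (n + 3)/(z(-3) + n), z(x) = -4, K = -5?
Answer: -2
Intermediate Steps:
g = 0 (g = 0*(-5) = 0)
q(n) = (3 + n)/(-4 + n) (q(n) = (n + 3)/(-4 + n) = (3 + n)/(-4 + n))
q((2*K)*(-4))*g - 2 = ((3 + (2*(-5))*(-4))/(-4 + (2*(-5))*(-4)))*0 - 2 = ((3 - 10*(-4))/(-4 - 10*(-4)))*0 - 2 = ((3 + 40)/(-4 + 40))*0 - 2 = (43/36)*0 - 2 = 0 - 2 = -2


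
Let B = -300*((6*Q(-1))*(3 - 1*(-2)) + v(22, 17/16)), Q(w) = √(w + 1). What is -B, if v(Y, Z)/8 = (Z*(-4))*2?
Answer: -20400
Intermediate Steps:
v(Y, Z) = -64*Z (v(Y, Z) = 8*((Z*(-4))*2) = 8*(-4*Z*2) = 8*(-8*Z) = -64*Z)
Q(w) = √(1 + w)
B = 20400 (B = -300*((6*√(1 - 1))*(3 - 1*(-2)) - 1088/16) = -300*((6*√0)*(3 + 2) - 1088/16) = -300*((6*0)*5 - 64*17/16) = -300*(0*5 - 68) = -300*(0 - 68) = -300*(-68) = 20400)
-B = -1*20400 = -20400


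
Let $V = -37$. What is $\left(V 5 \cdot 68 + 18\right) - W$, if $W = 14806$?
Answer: $-27368$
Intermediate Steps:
$\left(V 5 \cdot 68 + 18\right) - W = \left(- 37 \cdot 5 \cdot 68 + 18\right) - 14806 = \left(\left(-37\right) 340 + 18\right) - 14806 = \left(-12580 + 18\right) - 14806 = -12562 - 14806 = -27368$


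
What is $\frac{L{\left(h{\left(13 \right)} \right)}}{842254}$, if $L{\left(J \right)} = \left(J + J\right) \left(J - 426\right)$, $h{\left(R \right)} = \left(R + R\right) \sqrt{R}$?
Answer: $\frac{8788}{421127} - \frac{11076 \sqrt{13}}{421127} \approx -0.073961$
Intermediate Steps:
$h{\left(R \right)} = 2 R^{\frac{3}{2}}$ ($h{\left(R \right)} = 2 R \sqrt{R} = 2 R^{\frac{3}{2}}$)
$L{\left(J \right)} = 2 J \left(-426 + J\right)$
$\frac{L{\left(h{\left(13 \right)} \right)}}{842254} = \frac{2 \cdot 2 \cdot 13^{\frac{3}{2}} \left(-426 + 2 \cdot 13^{\frac{3}{2}}\right)}{842254} = 2 \cdot 2 \cdot 13 \sqrt{13} \left(-426 + 2 \cdot 13 \sqrt{13}\right) \frac{1}{842254} = 2 \cdot 26 \sqrt{13} \left(-426 + 26 \sqrt{13}\right) \frac{1}{842254} = 52 \sqrt{13} \left(-426 + 26 \sqrt{13}\right) \frac{1}{842254} = \frac{26 \sqrt{13} \left(-426 + 26 \sqrt{13}\right)}{421127}$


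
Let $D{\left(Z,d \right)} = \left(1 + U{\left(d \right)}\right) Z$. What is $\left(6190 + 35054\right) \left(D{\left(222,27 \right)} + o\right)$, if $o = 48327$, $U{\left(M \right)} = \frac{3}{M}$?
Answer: $2003372308$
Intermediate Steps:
$D{\left(Z,d \right)} = Z \left(1 + \frac{3}{d}\right)$ ($D{\left(Z,d \right)} = \left(1 + \frac{3}{d}\right) Z = Z \left(1 + \frac{3}{d}\right)$)
$\left(6190 + 35054\right) \left(D{\left(222,27 \right)} + o\right) = \left(6190 + 35054\right) \left(\frac{222 \left(3 + 27\right)}{27} + 48327\right) = 41244 \left(222 \cdot \frac{1}{27} \cdot 30 + 48327\right) = 41244 \left(\frac{740}{3} + 48327\right) = 41244 \cdot \frac{145721}{3} = 2003372308$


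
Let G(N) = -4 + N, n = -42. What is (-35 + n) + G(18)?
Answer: -63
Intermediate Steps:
(-35 + n) + G(18) = (-35 - 42) + (-4 + 18) = -77 + 14 = -63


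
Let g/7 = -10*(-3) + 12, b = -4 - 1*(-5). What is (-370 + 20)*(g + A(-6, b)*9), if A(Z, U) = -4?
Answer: -90300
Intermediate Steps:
b = 1 (b = -4 + 5 = 1)
g = 294 (g = 7*(-10*(-3) + 12) = 7*(30 + 12) = 7*42 = 294)
(-370 + 20)*(g + A(-6, b)*9) = (-370 + 20)*(294 - 4*9) = -350*(294 - 36) = -350*258 = -90300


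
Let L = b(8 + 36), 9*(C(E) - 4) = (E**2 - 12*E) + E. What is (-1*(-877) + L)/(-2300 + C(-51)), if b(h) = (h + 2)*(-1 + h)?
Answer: -8565/5834 ≈ -1.4681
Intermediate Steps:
C(E) = 4 - 11*E/9 + E**2/9 (C(E) = 4 + ((E**2 - 12*E) + E)/9 = 4 + (E**2 - 11*E)/9 = 4 + (-11*E/9 + E**2/9) = 4 - 11*E/9 + E**2/9)
b(h) = (-1 + h)*(2 + h) (b(h) = (2 + h)*(-1 + h) = (-1 + h)*(2 + h))
L = 1978 (L = -2 + (8 + 36) + (8 + 36)**2 = -2 + 44 + 44**2 = -2 + 44 + 1936 = 1978)
(-1*(-877) + L)/(-2300 + C(-51)) = (-1*(-877) + 1978)/(-2300 + (4 - 11/9*(-51) + (1/9)*(-51)**2)) = (877 + 1978)/(-2300 + (4 + 187/3 + (1/9)*2601)) = 2855/(-2300 + (4 + 187/3 + 289)) = 2855/(-2300 + 1066/3) = 2855/(-5834/3) = 2855*(-3/5834) = -8565/5834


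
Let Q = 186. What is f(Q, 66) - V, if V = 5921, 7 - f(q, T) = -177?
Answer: -5737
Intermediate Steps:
f(q, T) = 184 (f(q, T) = 7 - 1*(-177) = 7 + 177 = 184)
f(Q, 66) - V = 184 - 1*5921 = 184 - 5921 = -5737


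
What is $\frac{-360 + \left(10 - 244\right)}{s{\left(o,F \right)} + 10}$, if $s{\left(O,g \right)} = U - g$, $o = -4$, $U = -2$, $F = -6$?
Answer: $- \frac{297}{7} \approx -42.429$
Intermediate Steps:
$s{\left(O,g \right)} = -2 - g$
$\frac{-360 + \left(10 - 244\right)}{s{\left(o,F \right)} + 10} = \frac{-360 + \left(10 - 244\right)}{\left(-2 - -6\right) + 10} = \frac{-360 + \left(10 - 244\right)}{\left(-2 + 6\right) + 10} = \frac{-360 - 234}{4 + 10} = - \frac{594}{14} = \left(-594\right) \frac{1}{14} = - \frac{297}{7}$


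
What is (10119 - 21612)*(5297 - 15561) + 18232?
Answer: 117982384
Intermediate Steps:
(10119 - 21612)*(5297 - 15561) + 18232 = -11493*(-10264) + 18232 = 117964152 + 18232 = 117982384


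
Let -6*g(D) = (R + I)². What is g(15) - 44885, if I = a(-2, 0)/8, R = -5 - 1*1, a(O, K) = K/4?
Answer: -44891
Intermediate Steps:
a(O, K) = K/4 (a(O, K) = K*(¼) = K/4)
R = -6 (R = -5 - 1 = -6)
I = 0 (I = ((¼)*0)/8 = 0*(⅛) = 0)
g(D) = -6 (g(D) = -(-6 + 0)²/6 = -⅙*(-6)² = -⅙*36 = -6)
g(15) - 44885 = -6 - 44885 = -44891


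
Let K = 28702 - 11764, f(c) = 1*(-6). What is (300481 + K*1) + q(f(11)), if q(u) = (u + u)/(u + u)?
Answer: 317420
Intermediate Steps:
f(c) = -6
K = 16938
q(u) = 1 (q(u) = (2*u)/((2*u)) = (2*u)*(1/(2*u)) = 1)
(300481 + K*1) + q(f(11)) = (300481 + 16938*1) + 1 = (300481 + 16938) + 1 = 317419 + 1 = 317420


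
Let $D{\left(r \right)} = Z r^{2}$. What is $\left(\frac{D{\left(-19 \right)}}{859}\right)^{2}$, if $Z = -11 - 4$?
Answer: $\frac{29322225}{737881} \approx 39.738$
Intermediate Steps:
$Z = -15$
$D{\left(r \right)} = - 15 r^{2}$
$\left(\frac{D{\left(-19 \right)}}{859}\right)^{2} = \left(\frac{\left(-15\right) \left(-19\right)^{2}}{859}\right)^{2} = \left(\left(-15\right) 361 \cdot \frac{1}{859}\right)^{2} = \left(\left(-5415\right) \frac{1}{859}\right)^{2} = \left(- \frac{5415}{859}\right)^{2} = \frac{29322225}{737881}$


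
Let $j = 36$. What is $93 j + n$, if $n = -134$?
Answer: $3214$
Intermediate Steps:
$93 j + n = 93 \cdot 36 - 134 = 3348 - 134 = 3214$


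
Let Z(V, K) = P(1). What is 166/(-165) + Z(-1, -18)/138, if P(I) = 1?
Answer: -2527/2530 ≈ -0.99881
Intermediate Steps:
Z(V, K) = 1
166/(-165) + Z(-1, -18)/138 = 166/(-165) + 1/138 = 166*(-1/165) + 1*(1/138) = -166/165 + 1/138 = -2527/2530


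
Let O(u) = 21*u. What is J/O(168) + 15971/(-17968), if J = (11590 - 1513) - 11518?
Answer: -10279697/7923888 ≈ -1.2973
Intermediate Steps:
J = -1441 (J = 10077 - 11518 = -1441)
J/O(168) + 15971/(-17968) = -1441/(21*168) + 15971/(-17968) = -1441/3528 + 15971*(-1/17968) = -1441*1/3528 - 15971/17968 = -1441/3528 - 15971/17968 = -10279697/7923888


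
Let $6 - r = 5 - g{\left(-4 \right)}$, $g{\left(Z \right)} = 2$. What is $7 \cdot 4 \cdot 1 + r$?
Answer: $31$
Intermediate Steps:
$r = 3$ ($r = 6 - \left(5 - 2\right) = 6 - 3 = 3$)
$7 \cdot 4 \cdot 1 + r = 7 \cdot 4 \cdot 1 + 3 = 7 \cdot 4 + 3 = 28 + 3 = 31$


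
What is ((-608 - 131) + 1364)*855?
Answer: 534375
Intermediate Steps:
((-608 - 131) + 1364)*855 = (-739 + 1364)*855 = 625*855 = 534375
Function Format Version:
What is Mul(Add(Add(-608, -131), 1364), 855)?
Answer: 534375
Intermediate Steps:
Mul(Add(Add(-608, -131), 1364), 855) = Mul(Add(-739, 1364), 855) = Mul(625, 855) = 534375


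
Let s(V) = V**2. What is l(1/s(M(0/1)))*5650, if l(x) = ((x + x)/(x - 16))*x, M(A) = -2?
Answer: -2825/63 ≈ -44.841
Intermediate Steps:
l(x) = 2*x**2/(-16 + x) (l(x) = ((2*x)/(-16 + x))*x = (2*x/(-16 + x))*x = 2*x**2/(-16 + x))
l(1/s(M(0/1)))*5650 = (2*(1/((-2)**2))**2/(-16 + 1/((-2)**2)))*5650 = (2*(1/4)**2/(-16 + 1/4))*5650 = (2*(1/16)/(-63/4))*5650 = (2*(1/16)*(-4/63))*5650 = -1/126*5650 = -2825/63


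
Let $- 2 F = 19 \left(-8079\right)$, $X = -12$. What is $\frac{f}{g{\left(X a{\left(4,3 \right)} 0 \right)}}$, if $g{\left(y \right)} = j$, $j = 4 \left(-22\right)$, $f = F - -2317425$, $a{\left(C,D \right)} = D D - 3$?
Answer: $- \frac{4788351}{176} \approx -27207.0$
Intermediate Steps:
$a{\left(C,D \right)} = -3 + D^{2}$ ($a{\left(C,D \right)} = D^{2} - 3 = -3 + D^{2}$)
$F = \frac{153501}{2}$ ($F = - \frac{19 \left(-8079\right)}{2} = \left(- \frac{1}{2}\right) \left(-153501\right) = \frac{153501}{2} \approx 76751.0$)
$f = \frac{4788351}{2}$ ($f = \frac{153501}{2} - -2317425 = \frac{153501}{2} + 2317425 = \frac{4788351}{2} \approx 2.3942 \cdot 10^{6}$)
$j = -88$
$g{\left(y \right)} = -88$
$\frac{f}{g{\left(X a{\left(4,3 \right)} 0 \right)}} = \frac{4788351}{2 \left(-88\right)} = \frac{4788351}{2} \left(- \frac{1}{88}\right) = - \frac{4788351}{176}$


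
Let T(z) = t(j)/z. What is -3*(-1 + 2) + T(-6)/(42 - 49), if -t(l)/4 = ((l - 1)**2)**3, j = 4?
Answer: -507/7 ≈ -72.429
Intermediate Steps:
t(l) = -4*(-1 + l)**6 (t(l) = -4*(l - 1)**6 = -4*(-1 + l)**6)
T(z) = -2916/z (T(z) = (-4*(-1 + 4)**6)/z = (-4*3**6)/z = (-4*729)/z = -2916/z)
-3*(-1 + 2) + T(-6)/(42 - 49) = -3*(-1 + 2) + (-2916/(-6))/(42 - 49) = -3*1 + (-2916*(-1/6))/(-7) = -3 - 1/7*486 = -3 - 486/7 = -507/7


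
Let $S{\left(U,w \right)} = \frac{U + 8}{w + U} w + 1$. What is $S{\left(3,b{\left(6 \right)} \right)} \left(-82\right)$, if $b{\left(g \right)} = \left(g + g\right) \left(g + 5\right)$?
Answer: $- \frac{43378}{45} \approx -963.96$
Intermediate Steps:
$b{\left(g \right)} = 2 g \left(5 + g\right)$
$S{\left(U,w \right)} = 1 + \frac{w \left(8 + U\right)}{U + w}$ ($S{\left(U,w \right)} = \frac{8 + U}{U + w} w + 1 = \frac{w \left(8 + U\right)}{U + w} + 1 = 1 + \frac{w \left(8 + U\right)}{U + w}$)
$S{\left(3,b{\left(6 \right)} \right)} \left(-82\right) = \frac{3 + 9 \cdot 2 \cdot 6 \left(5 + 6\right) + 3 \cdot 2 \cdot 6 \left(5 + 6\right)}{3 + 2 \cdot 6 \left(5 + 6\right)} \left(-82\right) = \frac{3 + 9 \cdot 2 \cdot 6 \cdot 11 + 3 \cdot 2 \cdot 6 \cdot 11}{3 + 2 \cdot 6 \cdot 11} \left(-82\right) = \frac{3 + 9 \cdot 132 + 3 \cdot 132}{3 + 132} \left(-82\right) = \frac{3 + 1188 + 396}{135} \left(-82\right) = \frac{1}{135} \cdot 1587 \left(-82\right) = \frac{529}{45} \left(-82\right) = - \frac{43378}{45}$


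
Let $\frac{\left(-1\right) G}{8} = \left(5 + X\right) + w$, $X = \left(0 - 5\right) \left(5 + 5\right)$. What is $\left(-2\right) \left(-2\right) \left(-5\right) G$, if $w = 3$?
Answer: $-6720$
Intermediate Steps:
$X = -50$ ($X = \left(-5\right) 10 = -50$)
$G = 336$ ($G = - 8 \left(\left(5 - 50\right) + 3\right) = - 8 \left(-45 + 3\right) = \left(-8\right) \left(-42\right) = 336$)
$\left(-2\right) \left(-2\right) \left(-5\right) G = \left(-2\right) \left(-2\right) \left(-5\right) 336 = 4 \left(-5\right) 336 = \left(-20\right) 336 = -6720$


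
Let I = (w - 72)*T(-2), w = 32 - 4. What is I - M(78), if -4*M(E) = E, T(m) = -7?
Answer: 655/2 ≈ 327.50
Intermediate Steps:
w = 28
M(E) = -E/4
I = 308 (I = (28 - 72)*(-7) = -44*(-7) = 308)
I - M(78) = 308 - (-1)*78/4 = 308 - 1*(-39/2) = 308 + 39/2 = 655/2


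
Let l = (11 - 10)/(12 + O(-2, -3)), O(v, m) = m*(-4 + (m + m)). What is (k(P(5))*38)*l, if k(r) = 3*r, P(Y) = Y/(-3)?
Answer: -95/21 ≈ -4.5238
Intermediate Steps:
O(v, m) = m*(-4 + 2*m)
P(Y) = -Y/3 (P(Y) = Y*(-1/3) = -Y/3)
l = 1/42 (l = (11 - 10)/(12 + 2*(-3)*(-2 - 3)) = 1/(12 + 2*(-3)*(-5)) = 1/(12 + 30) = 1/42 ≈ 0.023810)
(k(P(5))*38)*l = ((3*(-1/3*5))*38)*(1/42) = ((3*(-5/3))*38)*(1/42) = -5*38*(1/42) = -190*1/42 = -95/21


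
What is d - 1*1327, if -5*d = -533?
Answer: -6102/5 ≈ -1220.4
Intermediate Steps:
d = 533/5 (d = -⅕*(-533) = 533/5 ≈ 106.60)
d - 1*1327 = 533/5 - 1*1327 = 533/5 - 1327 = -6102/5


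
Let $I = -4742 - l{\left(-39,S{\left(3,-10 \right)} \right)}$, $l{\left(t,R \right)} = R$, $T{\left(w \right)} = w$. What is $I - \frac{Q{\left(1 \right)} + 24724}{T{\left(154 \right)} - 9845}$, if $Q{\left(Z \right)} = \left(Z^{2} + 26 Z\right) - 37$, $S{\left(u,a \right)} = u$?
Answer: $- \frac{45959081}{9691} \approx -4742.5$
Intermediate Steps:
$Q{\left(Z \right)} = -37 + Z^{2} + 26 Z$
$I = -4745$ ($I = -4742 - 3 = -4745$)
$I - \frac{Q{\left(1 \right)} + 24724}{T{\left(154 \right)} - 9845} = -4745 - \frac{\left(-37 + 1^{2} + 26 \cdot 1\right) + 24724}{154 - 9845} = -4745 - \frac{\left(-37 + 1 + 26\right) + 24724}{-9691} = -4745 - \left(-10 + 24724\right) \left(- \frac{1}{9691}\right) = -4745 - 24714 \left(- \frac{1}{9691}\right) = -4745 - - \frac{24714}{9691} = -4745 + \frac{24714}{9691} = - \frac{45959081}{9691}$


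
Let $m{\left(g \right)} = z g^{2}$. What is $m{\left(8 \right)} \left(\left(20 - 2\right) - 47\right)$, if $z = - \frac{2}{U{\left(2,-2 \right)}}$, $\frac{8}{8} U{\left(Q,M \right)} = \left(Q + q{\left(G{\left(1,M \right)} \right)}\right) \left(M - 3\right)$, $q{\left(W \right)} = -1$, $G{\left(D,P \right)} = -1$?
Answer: $- \frac{3712}{5} \approx -742.4$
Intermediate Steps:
$U{\left(Q,M \right)} = \left(-1 + Q\right) \left(-3 + M\right)$ ($U{\left(Q,M \right)} = \left(Q - 1\right) \left(M - 3\right) = \left(-1 + Q\right) \left(-3 + M\right)$)
$z = \frac{2}{5}$ ($z = - \frac{2}{3 - -2 - 6 - 4} = - \frac{2}{3 + 2 - 6 - 4} = - \frac{2}{-5} = \left(-2\right) \left(- \frac{1}{5}\right) = \frac{2}{5} \approx 0.4$)
$m{\left(g \right)} = \frac{2 g^{2}}{5}$
$m{\left(8 \right)} \left(\left(20 - 2\right) - 47\right) = \frac{2 \cdot 8^{2}}{5} \left(\left(20 - 2\right) - 47\right) = \frac{2}{5} \cdot 64 \left(\left(20 - 2\right) - 47\right) = \frac{128 \left(18 - 47\right)}{5} = \frac{128}{5} \left(-29\right) = - \frac{3712}{5}$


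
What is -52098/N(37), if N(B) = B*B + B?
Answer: -1371/37 ≈ -37.054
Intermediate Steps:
N(B) = B + B² (N(B) = B² + B = B + B²)
-52098/N(37) = -52098*1/(37*(1 + 37)) = -52098/(37*38) = -52098/1406 = -52098*1/1406 = -1371/37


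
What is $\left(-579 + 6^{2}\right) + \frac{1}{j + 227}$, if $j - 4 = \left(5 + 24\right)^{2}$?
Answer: $- \frac{582095}{1072} \approx -543.0$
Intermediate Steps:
$j = 845$ ($j = 4 + \left(5 + 24\right)^{2} = 4 + 29^{2} = 4 + 841 = 845$)
$\left(-579 + 6^{2}\right) + \frac{1}{j + 227} = \left(-579 + 6^{2}\right) + \frac{1}{845 + 227} = \left(-579 + 36\right) + \frac{1}{1072} = -543 + \frac{1}{1072} = - \frac{582095}{1072}$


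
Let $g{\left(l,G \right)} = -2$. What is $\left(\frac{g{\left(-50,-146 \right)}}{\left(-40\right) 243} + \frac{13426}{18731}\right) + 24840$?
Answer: $\frac{2261316543491}{91032660} \approx 24841.0$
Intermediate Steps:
$\left(\frac{g{\left(-50,-146 \right)}}{\left(-40\right) 243} + \frac{13426}{18731}\right) + 24840 = \left(- \frac{2}{\left(-40\right) 243} + \frac{13426}{18731}\right) + 24840 = \left(- \frac{2}{-9720} + 13426 \cdot \frac{1}{18731}\right) + 24840 = \left(\left(-2\right) \left(- \frac{1}{9720}\right) + \frac{13426}{18731}\right) + 24840 = \left(\frac{1}{4860} + \frac{13426}{18731}\right) + 24840 = \frac{65269091}{91032660} + 24840 = \frac{2261316543491}{91032660}$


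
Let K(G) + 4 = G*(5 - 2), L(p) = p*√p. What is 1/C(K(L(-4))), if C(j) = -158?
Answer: -1/158 ≈ -0.0063291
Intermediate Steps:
L(p) = p^(3/2)
K(G) = -4 + 3*G (K(G) = -4 + G*(5 - 2) = -4 + G*3 = -4 + 3*G)
1/C(K(L(-4))) = 1/(-158) = -1/158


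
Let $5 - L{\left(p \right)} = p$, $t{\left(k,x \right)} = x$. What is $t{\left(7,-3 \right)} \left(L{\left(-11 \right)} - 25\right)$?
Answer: $27$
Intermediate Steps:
$L{\left(p \right)} = 5 - p$
$t{\left(7,-3 \right)} \left(L{\left(-11 \right)} - 25\right) = - 3 \left(\left(5 - -11\right) - 25\right) = - 3 \left(\left(5 + 11\right) - 25\right) = - 3 \left(16 - 25\right) = \left(-3\right) \left(-9\right) = 27$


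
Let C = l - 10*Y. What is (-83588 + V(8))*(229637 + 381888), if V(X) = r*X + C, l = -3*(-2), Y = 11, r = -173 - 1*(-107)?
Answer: -51502635500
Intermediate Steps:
r = -66 (r = -173 + 107 = -66)
l = 6
C = -104 (C = 6 - 10*11 = 6 - 110 = -104)
V(X) = -104 - 66*X (V(X) = -66*X - 104 = -104 - 66*X)
(-83588 + V(8))*(229637 + 381888) = (-83588 + (-104 - 66*8))*(229637 + 381888) = (-83588 + (-104 - 528))*611525 = (-83588 - 632)*611525 = -84220*611525 = -51502635500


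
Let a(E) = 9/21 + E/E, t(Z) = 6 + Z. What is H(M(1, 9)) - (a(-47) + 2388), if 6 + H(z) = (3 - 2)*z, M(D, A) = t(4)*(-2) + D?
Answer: -16901/7 ≈ -2414.4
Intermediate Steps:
a(E) = 10/7 (a(E) = 9*(1/21) + 1 = 3/7 + 1 = 10/7)
M(D, A) = -20 + D (M(D, A) = (6 + 4)*(-2) + D = 10*(-2) + D = -20 + D)
H(z) = -6 + z (H(z) = -6 + (3 - 2)*z = -6 + 1*z = -6 + z)
H(M(1, 9)) - (a(-47) + 2388) = (-6 + (-20 + 1)) - (10/7 + 2388) = (-6 - 19) - 1*16726/7 = -25 - 16726/7 = -16901/7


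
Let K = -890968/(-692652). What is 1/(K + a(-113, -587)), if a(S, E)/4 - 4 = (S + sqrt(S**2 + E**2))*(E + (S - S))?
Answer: -3978185562905703/28480689380430913254622 - 17601444222003*sqrt(357338)/14240344690215456627311 ≈ -8.7855e-7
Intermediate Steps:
a(S, E) = 16 + 4*E*(S + sqrt(E**2 + S**2)) (a(S, E) = 16 + 4*((S + sqrt(S**2 + E**2))*(E + (S - S))) = 16 + 4*((S + sqrt(E**2 + S**2))*(E + 0)) = 16 + 4*((S + sqrt(E**2 + S**2))*E) = 16 + 4*(E*(S + sqrt(E**2 + S**2))) = 16 + 4*E*(S + sqrt(E**2 + S**2)))
K = 222742/173163 (K = -890968*(-1/692652) = 222742/173163 ≈ 1.2863)
1/(K + a(-113, -587)) = 1/(222742/173163 + (16 + 4*(-587)*(-113) + 4*(-587)*sqrt((-587)**2 + (-113)**2))) = 1/(222742/173163 + (16 + 265324 + 4*(-587)*sqrt(344569 + 12769))) = 1/(222742/173163 + (16 + 265324 + 4*(-587)*sqrt(357338))) = 1/(222742/173163 + (16 + 265324 - 2348*sqrt(357338))) = 1/(222742/173163 + (265340 - 2348*sqrt(357338))) = 1/(45947293162/173163 - 2348*sqrt(357338))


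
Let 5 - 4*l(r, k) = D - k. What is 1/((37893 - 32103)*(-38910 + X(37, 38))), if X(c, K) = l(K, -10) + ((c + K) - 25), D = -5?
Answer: -1/224999400 ≈ -4.4445e-9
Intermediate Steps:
l(r, k) = 5/2 + k/4 (l(r, k) = 5/4 - (-5 - k)/4 = 5/4 + (5/4 + k/4) = 5/2 + k/4)
X(c, K) = -25 + K + c (X(c, K) = (5/2 + (¼)*(-10)) + ((c + K) - 25) = (5/2 - 5/2) + ((K + c) - 25) = 0 + (-25 + K + c) = -25 + K + c)
1/((37893 - 32103)*(-38910 + X(37, 38))) = 1/((37893 - 32103)*(-38910 + (-25 + 38 + 37))) = 1/(5790*(-38910 + 50)) = 1/(5790*(-38860)) = 1/(-224999400) = -1/224999400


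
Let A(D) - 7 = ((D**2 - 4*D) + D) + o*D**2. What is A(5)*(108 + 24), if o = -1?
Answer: -1056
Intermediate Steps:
A(D) = 7 - 3*D (A(D) = 7 + (((D**2 - 4*D) + D) - D**2) = 7 + ((D**2 - 3*D) - D**2) = 7 - 3*D)
A(5)*(108 + 24) = (7 - 3*5)*(108 + 24) = (7 - 15)*132 = -8*132 = -1056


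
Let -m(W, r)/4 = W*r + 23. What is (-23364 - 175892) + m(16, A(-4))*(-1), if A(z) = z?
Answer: -199420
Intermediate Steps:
m(W, r) = -92 - 4*W*r (m(W, r) = -4*(W*r + 23) = -4*(23 + W*r) = -92 - 4*W*r)
(-23364 - 175892) + m(16, A(-4))*(-1) = (-23364 - 175892) + (-92 - 4*16*(-4))*(-1) = -199256 + (-92 + 256)*(-1) = -199256 + 164*(-1) = -199256 - 164 = -199420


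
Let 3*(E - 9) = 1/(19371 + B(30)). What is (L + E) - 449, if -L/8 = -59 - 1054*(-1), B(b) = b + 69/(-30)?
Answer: -4888472390/581961 ≈ -8400.0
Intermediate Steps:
B(b) = -23/10 + b (B(b) = b + 69*(-1/30) = b - 23/10 = -23/10 + b)
L = -7960 (L = -8*(-59 - 1054*(-1)) = -8*(-59 - 62*(-17)) = -8*(-59 + 1054) = -8*995 = -7960)
E = 5237659/581961 (E = 9 + 1/(3*(19371 + (-23/10 + 30))) = 9 + 1/(3*(19371 + 277/10)) = 9 + 1/(3*(193987/10)) = 9 + (⅓)*(10/193987) = 9 + 10/581961 = 5237659/581961 ≈ 9.0000)
(L + E) - 449 = (-7960 + 5237659/581961) - 449 = -4627171901/581961 - 449 = -4888472390/581961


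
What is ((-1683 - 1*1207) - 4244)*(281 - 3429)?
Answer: 22457832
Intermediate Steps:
((-1683 - 1*1207) - 4244)*(281 - 3429) = ((-1683 - 1207) - 4244)*(-3148) = (-2890 - 4244)*(-3148) = -7134*(-3148) = 22457832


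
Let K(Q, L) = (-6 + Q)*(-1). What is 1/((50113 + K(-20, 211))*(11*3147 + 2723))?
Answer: 1/1872190260 ≈ 5.3413e-10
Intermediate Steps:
K(Q, L) = 6 - Q
1/((50113 + K(-20, 211))*(11*3147 + 2723)) = 1/((50113 + (6 - 1*(-20)))*(11*3147 + 2723)) = 1/((50113 + (6 + 20))*(34617 + 2723)) = 1/((50113 + 26)*37340) = 1/(50139*37340) = 1/1872190260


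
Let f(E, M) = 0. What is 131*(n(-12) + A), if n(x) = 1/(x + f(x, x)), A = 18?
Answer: 28165/12 ≈ 2347.1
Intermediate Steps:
n(x) = 1/x (n(x) = 1/(x + 0) = 1/x)
131*(n(-12) + A) = 131*(1/(-12) + 18) = 131*(-1/12 + 18) = 131*(215/12) = 28165/12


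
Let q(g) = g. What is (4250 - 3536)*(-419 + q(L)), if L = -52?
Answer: -336294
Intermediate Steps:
(4250 - 3536)*(-419 + q(L)) = (4250 - 3536)*(-419 - 52) = 714*(-471) = -336294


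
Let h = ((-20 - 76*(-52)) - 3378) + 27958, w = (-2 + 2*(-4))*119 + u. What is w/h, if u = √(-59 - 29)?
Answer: -595/14256 + I*√22/14256 ≈ -0.041737 + 0.00032901*I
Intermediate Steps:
u = 2*I*√22 (u = √(-88) = 2*I*√22 ≈ 9.3808*I)
w = -1190 + 2*I*√22 (w = (-2 + 2*(-4))*119 + 2*I*√22 = (-2 - 8)*119 + 2*I*√22 = -10*119 + 2*I*√22 = -1190 + 2*I*√22 ≈ -1190.0 + 9.3808*I)
h = 28512 (h = ((-20 + 3952) - 3378) + 27958 = (3932 - 3378) + 27958 = 554 + 27958 = 28512)
w/h = (-1190 + 2*I*√22)/28512 = (-1190 + 2*I*√22)*(1/28512) = -595/14256 + I*√22/14256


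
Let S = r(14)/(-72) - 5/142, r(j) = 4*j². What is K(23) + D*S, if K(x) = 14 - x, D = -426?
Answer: 13934/3 ≈ 4644.7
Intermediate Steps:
S = -13961/1278 (S = (4*14²)/(-72) - 5/142 = (4*196)*(-1/72) - 5*1/142 = 784*(-1/72) - 5/142 = -98/9 - 5/142 = -13961/1278 ≈ -10.924)
K(23) + D*S = (14 - 1*23) - 426*(-13961/1278) = (14 - 23) + 13961/3 = -9 + 13961/3 = 13934/3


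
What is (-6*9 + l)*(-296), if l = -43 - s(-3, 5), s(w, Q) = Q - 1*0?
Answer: 30192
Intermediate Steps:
s(w, Q) = Q (s(w, Q) = Q + 0 = Q)
l = -48 (l = -43 - 1*5 = -43 - 5 = -48)
(-6*9 + l)*(-296) = (-6*9 - 48)*(-296) = (-54 - 48)*(-296) = -102*(-296) = 30192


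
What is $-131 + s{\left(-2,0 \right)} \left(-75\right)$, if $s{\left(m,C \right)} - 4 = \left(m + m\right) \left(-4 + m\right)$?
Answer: $-2231$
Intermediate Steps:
$s{\left(m,C \right)} = 4 + 2 m \left(-4 + m\right)$ ($s{\left(m,C \right)} = 4 + \left(m + m\right) \left(-4 + m\right) = 4 + 2 m \left(-4 + m\right)$)
$-131 + s{\left(-2,0 \right)} \left(-75\right) = -131 + \left(4 - -16 + 2 \left(-2\right)^{2}\right) \left(-75\right) = -131 + \left(4 + 16 + 2 \cdot 4\right) \left(-75\right) = -131 + \left(4 + 16 + 8\right) \left(-75\right) = -131 + 28 \left(-75\right) = -131 - 2100 = -2231$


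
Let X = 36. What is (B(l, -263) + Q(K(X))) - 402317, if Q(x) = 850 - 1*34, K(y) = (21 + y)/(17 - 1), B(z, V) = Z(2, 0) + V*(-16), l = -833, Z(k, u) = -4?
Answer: -397297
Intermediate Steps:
B(z, V) = -4 - 16*V (B(z, V) = -4 + V*(-16) = -4 - 16*V)
K(y) = 21/16 + y/16 (K(y) = (21 + y)/16 = (21 + y)*(1/16) = 21/16 + y/16)
Q(x) = 816 (Q(x) = 850 - 34 = 816)
(B(l, -263) + Q(K(X))) - 402317 = ((-4 - 16*(-263)) + 816) - 402317 = ((-4 + 4208) + 816) - 402317 = (4204 + 816) - 402317 = 5020 - 402317 = -397297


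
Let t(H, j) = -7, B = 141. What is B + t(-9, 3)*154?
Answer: -937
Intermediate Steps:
B + t(-9, 3)*154 = 141 - 7*154 = 141 - 1078 = -937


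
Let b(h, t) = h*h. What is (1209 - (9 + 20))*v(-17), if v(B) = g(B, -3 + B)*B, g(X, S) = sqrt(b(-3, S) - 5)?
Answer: -40120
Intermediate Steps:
b(h, t) = h**2
g(X, S) = 2 (g(X, S) = sqrt((-3)**2 - 5) = sqrt(9 - 5) = sqrt(4) = 2)
v(B) = 2*B
(1209 - (9 + 20))*v(-17) = (1209 - (9 + 20))*(2*(-17)) = (1209 - 1*29)*(-34) = (1209 - 29)*(-34) = 1180*(-34) = -40120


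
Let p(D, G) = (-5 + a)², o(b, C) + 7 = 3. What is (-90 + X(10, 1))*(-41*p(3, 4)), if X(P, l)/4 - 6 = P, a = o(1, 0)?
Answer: 86346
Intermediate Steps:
o(b, C) = -4 (o(b, C) = -7 + 3 = -4)
a = -4
X(P, l) = 24 + 4*P
p(D, G) = 81 (p(D, G) = (-5 - 4)² = (-9)² = 81)
(-90 + X(10, 1))*(-41*p(3, 4)) = (-90 + (24 + 4*10))*(-41*81) = (-90 + (24 + 40))*(-3321) = (-90 + 64)*(-3321) = -26*(-3321) = 86346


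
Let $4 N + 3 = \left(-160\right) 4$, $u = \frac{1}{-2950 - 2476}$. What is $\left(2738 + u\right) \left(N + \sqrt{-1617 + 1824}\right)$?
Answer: $- \frac{9552656841}{21704} + \frac{44569161 \sqrt{23}}{5426} \approx -4.0074 \cdot 10^{5}$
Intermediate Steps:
$u = - \frac{1}{5426}$ ($u = \frac{1}{-5426} = - \frac{1}{5426} \approx -0.0001843$)
$N = - \frac{643}{4}$ ($N = - \frac{3}{4} + \frac{\left(-160\right) 4}{4} = - \frac{3}{4} + \frac{1}{4} \left(-640\right) = - \frac{3}{4} - 160 = - \frac{643}{4} \approx -160.75$)
$\left(2738 + u\right) \left(N + \sqrt{-1617 + 1824}\right) = \left(2738 - \frac{1}{5426}\right) \left(- \frac{643}{4} + \sqrt{-1617 + 1824}\right) = \frac{14856387 \left(- \frac{643}{4} + \sqrt{207}\right)}{5426} = \frac{14856387 \left(- \frac{643}{4} + 3 \sqrt{23}\right)}{5426} = - \frac{9552656841}{21704} + \frac{44569161 \sqrt{23}}{5426}$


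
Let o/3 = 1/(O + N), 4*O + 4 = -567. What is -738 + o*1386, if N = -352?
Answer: -1477134/1979 ≈ -746.40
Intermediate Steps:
O = -571/4 (O = -1 + (¼)*(-567) = -1 - 567/4 = -571/4 ≈ -142.75)
o = -12/1979 (o = 3/(-571/4 - 352) = 3/(-1979/4) = 3*(-4/1979) = -12/1979 ≈ -0.0060637)
-738 + o*1386 = -738 - 12/1979*1386 = -738 - 16632/1979 = -1477134/1979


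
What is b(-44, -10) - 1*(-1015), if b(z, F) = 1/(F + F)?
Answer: 20299/20 ≈ 1015.0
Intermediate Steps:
b(z, F) = 1/(2*F)
b(-44, -10) - 1*(-1015) = (½)/(-10) - 1*(-1015) = (½)*(-⅒) + 1015 = -1/20 + 1015 = 20299/20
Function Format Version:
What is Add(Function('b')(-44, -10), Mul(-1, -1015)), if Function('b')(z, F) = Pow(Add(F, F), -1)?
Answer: Rational(20299, 20) ≈ 1015.0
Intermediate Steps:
Function('b')(z, F) = Mul(Rational(1, 2), Pow(F, -1)) (Function('b')(z, F) = Pow(Mul(2, F), -1) = Mul(Rational(1, 2), Pow(F, -1)))
Add(Function('b')(-44, -10), Mul(-1, -1015)) = Add(Mul(Rational(1, 2), Pow(-10, -1)), Mul(-1, -1015)) = Add(Mul(Rational(1, 2), Rational(-1, 10)), 1015) = Add(Rational(-1, 20), 1015) = Rational(20299, 20)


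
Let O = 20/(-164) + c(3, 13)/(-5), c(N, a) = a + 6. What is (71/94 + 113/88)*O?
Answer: -339087/42394 ≈ -7.9985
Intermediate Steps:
c(N, a) = 6 + a
O = -804/205 (O = 20/(-164) + (6 + 13)/(-5) = 20*(-1/164) + 19*(-1/5) = -5/41 - 19/5 = -804/205 ≈ -3.9220)
(71/94 + 113/88)*O = (71/94 + 113/88)*(-804/205) = (8435/4136)*(-804/205) = -339087/42394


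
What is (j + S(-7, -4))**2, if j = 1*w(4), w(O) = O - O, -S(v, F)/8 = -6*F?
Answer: 36864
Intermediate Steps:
S(v, F) = 48*F (S(v, F) = -(-48)*F = 48*F)
w(O) = 0
j = 0 (j = 1*0 = 0)
(j + S(-7, -4))**2 = (0 + 48*(-4))**2 = (0 - 192)**2 = (-192)**2 = 36864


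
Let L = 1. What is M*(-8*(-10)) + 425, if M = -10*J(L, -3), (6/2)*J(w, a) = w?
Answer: 475/3 ≈ 158.33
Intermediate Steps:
J(w, a) = w/3
M = -10/3 ≈ -3.3333
M*(-8*(-10)) + 425 = -(-80)*(-10)/3 + 425 = -10/3*80 + 425 = -800/3 + 425 = 475/3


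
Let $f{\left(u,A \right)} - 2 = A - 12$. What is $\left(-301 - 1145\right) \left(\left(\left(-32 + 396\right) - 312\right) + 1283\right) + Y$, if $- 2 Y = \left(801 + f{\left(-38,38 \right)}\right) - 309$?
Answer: $-1930670$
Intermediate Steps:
$f{\left(u,A \right)} = -10 + A$ ($f{\left(u,A \right)} = 2 + \left(A - 12\right) = 2 + \left(-12 + A\right) = -10 + A$)
$Y = -260$ ($Y = - \frac{\left(801 + \left(-10 + 38\right)\right) - 309}{2} = - \frac{\left(801 + 28\right) - 309}{2} = - \frac{829 - 309}{2} = \left(- \frac{1}{2}\right) 520 = -260$)
$\left(-301 - 1145\right) \left(\left(\left(-32 + 396\right) - 312\right) + 1283\right) + Y = \left(-301 - 1145\right) \left(\left(\left(-32 + 396\right) - 312\right) + 1283\right) - 260 = - 1446 \left(\left(364 - 312\right) + 1283\right) - 260 = - 1446 \left(52 + 1283\right) - 260 = \left(-1446\right) 1335 - 260 = -1930410 - 260 = -1930670$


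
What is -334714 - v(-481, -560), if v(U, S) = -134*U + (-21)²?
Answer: -399609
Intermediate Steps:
v(U, S) = 441 - 134*U (v(U, S) = -134*U + 441 = 441 - 134*U)
-334714 - v(-481, -560) = -334714 - (441 - 134*(-481)) = -334714 - (441 + 64454) = -334714 - 1*64895 = -334714 - 64895 = -399609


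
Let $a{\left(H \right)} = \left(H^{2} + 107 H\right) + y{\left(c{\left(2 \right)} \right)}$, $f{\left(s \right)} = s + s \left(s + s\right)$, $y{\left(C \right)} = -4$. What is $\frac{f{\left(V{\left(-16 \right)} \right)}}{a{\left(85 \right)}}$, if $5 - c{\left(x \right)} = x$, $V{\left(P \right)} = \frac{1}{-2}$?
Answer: $0$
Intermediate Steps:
$V{\left(P \right)} = - \frac{1}{2}$
$c{\left(x \right)} = 5 - x$
$f{\left(s \right)} = s + 2 s^{2}$ ($f{\left(s \right)} = s + s 2 s = s + 2 s^{2}$)
$a{\left(H \right)} = -4 + H^{2} + 107 H$ ($a{\left(H \right)} = \left(H^{2} + 107 H\right) - 4 = -4 + H^{2} + 107 H$)
$\frac{f{\left(V{\left(-16 \right)} \right)}}{a{\left(85 \right)}} = \frac{\left(- \frac{1}{2}\right) \left(1 + 2 \left(- \frac{1}{2}\right)\right)}{-4 + 85^{2} + 107 \cdot 85} = \frac{\left(- \frac{1}{2}\right) \left(1 - 1\right)}{-4 + 7225 + 9095} = \frac{\left(- \frac{1}{2}\right) 0}{16316} = 0 \cdot \frac{1}{16316} = 0$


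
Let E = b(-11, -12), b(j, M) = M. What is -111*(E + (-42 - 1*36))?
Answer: 9990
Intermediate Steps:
E = -12
-111*(E + (-42 - 1*36)) = -111*(-12 + (-42 - 1*36)) = -111*(-12 + (-42 - 36)) = -111*(-12 - 78) = -111*(-90) = 9990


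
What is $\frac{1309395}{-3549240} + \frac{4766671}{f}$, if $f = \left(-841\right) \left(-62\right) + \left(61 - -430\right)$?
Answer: $\frac{160468018981}{1779115704} \approx 90.195$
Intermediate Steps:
$f = 52633$ ($f = 52142 + \left(61 + 430\right) = 52142 + 491 = 52633$)
$\frac{1309395}{-3549240} + \frac{4766671}{f} = \frac{1309395}{-3549240} + \frac{4766671}{52633} = 1309395 \left(- \frac{1}{3549240}\right) + 4766671 \cdot \frac{1}{52633} = - \frac{87293}{236616} + \frac{680953}{7519} = \frac{160468018981}{1779115704}$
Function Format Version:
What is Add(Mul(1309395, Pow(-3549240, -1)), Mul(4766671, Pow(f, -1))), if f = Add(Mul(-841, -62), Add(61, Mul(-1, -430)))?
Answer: Rational(160468018981, 1779115704) ≈ 90.195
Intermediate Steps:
f = 52633 (f = Add(52142, Add(61, 430)) = Add(52142, 491) = 52633)
Add(Mul(1309395, Pow(-3549240, -1)), Mul(4766671, Pow(f, -1))) = Add(Mul(1309395, Pow(-3549240, -1)), Mul(4766671, Pow(52633, -1))) = Add(Mul(1309395, Rational(-1, 3549240)), Mul(4766671, Rational(1, 52633))) = Add(Rational(-87293, 236616), Rational(680953, 7519)) = Rational(160468018981, 1779115704)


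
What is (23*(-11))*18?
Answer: -4554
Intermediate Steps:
(23*(-11))*18 = -253*18 = -4554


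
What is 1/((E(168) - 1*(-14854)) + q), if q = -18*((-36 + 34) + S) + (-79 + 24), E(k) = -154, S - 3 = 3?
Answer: 1/14573 ≈ 6.8620e-5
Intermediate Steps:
S = 6 (S = 3 + 3 = 6)
q = -127 (q = -18*((-36 + 34) + 6) + (-79 + 24) = -18*(-2 + 6) - 55 = -18*4 - 55 = -72 - 55 = -127)
1/((E(168) - 1*(-14854)) + q) = 1/((-154 - 1*(-14854)) - 127) = 1/((-154 + 14854) - 127) = 1/(14700 - 127) = 1/14573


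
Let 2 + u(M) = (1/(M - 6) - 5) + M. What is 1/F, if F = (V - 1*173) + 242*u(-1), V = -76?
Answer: -7/15537 ≈ -0.00045054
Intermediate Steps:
u(M) = -7 + M + 1/(-6 + M) (u(M) = -2 + ((1/(M - 6) - 5) + M) = -2 + ((1/(-6 + M) - 5) + M) = -2 + ((-5 + 1/(-6 + M)) + M) = -2 + (-5 + M + 1/(-6 + M)) = -7 + M + 1/(-6 + M))
F = -15537/7 (F = (-76 - 1*173) + 242*((43 + (-1)² - 13*(-1))/(-6 - 1)) = (-76 - 173) + 242*((43 + 1 + 13)/(-7)) = -249 + 242*(-⅐*57) = -249 + 242*(-57/7) = -249 - 13794/7 = -15537/7 ≈ -2219.6)
1/F = 1/(-15537/7) = -7/15537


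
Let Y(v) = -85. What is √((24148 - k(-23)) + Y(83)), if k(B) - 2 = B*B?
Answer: 2*√5883 ≈ 153.40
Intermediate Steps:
k(B) = 2 + B² (k(B) = 2 + B*B = 2 + B²)
√((24148 - k(-23)) + Y(83)) = √((24148 - (2 + (-23)²)) - 85) = √((24148 - (2 + 529)) - 85) = √((24148 - 1*531) - 85) = √((24148 - 531) - 85) = √(23617 - 85) = √23532 = 2*√5883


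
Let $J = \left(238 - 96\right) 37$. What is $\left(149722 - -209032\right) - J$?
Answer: $353500$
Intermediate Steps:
$J = 5254$ ($J = 142 \cdot 37 = 5254$)
$\left(149722 - -209032\right) - J = \left(149722 - -209032\right) - 5254 = \left(149722 + 209032\right) - 5254 = 358754 - 5254 = 353500$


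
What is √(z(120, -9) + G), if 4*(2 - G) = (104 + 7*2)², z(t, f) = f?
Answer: 4*I*√218 ≈ 59.059*I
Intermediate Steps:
G = -3479 (G = 2 - (104 + 7*2)²/4 = 2 - (104 + 14)²/4 = 2 - ¼*118² = 2 - ¼*13924 = 2 - 3481 = -3479)
√(z(120, -9) + G) = √(-9 - 3479) = √(-3488) = 4*I*√218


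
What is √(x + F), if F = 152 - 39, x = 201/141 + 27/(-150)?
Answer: √25236838/470 ≈ 10.689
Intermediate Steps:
x = 2927/2350 (x = 201*(1/141) + 27*(-1/150) = 67/47 - 9/50 = 2927/2350 ≈ 1.2455)
F = 113
√(x + F) = √(2927/2350 + 113) = √(268477/2350) = √25236838/470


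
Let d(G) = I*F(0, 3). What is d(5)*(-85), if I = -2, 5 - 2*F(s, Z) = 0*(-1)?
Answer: 425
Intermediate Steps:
F(s, Z) = 5/2 (F(s, Z) = 5/2 - 0*(-1) = 5/2 - ½*0 = 5/2 + 0 = 5/2)
d(G) = -5 (d(G) = -2*5/2 = -5)
d(5)*(-85) = -5*(-85) = 425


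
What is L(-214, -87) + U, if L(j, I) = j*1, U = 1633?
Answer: 1419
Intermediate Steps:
L(j, I) = j
L(-214, -87) + U = -214 + 1633 = 1419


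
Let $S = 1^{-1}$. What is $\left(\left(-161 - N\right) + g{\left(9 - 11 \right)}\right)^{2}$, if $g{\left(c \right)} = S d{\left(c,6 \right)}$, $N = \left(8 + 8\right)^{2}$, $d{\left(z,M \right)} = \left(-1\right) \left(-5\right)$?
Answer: $169744$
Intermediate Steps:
$d{\left(z,M \right)} = 5$
$N = 256$ ($N = 16^{2} = 256$)
$S = 1$
$g{\left(c \right)} = 5$ ($g{\left(c \right)} = 1 \cdot 5 = 5$)
$\left(\left(-161 - N\right) + g{\left(9 - 11 \right)}\right)^{2} = \left(\left(-161 - 256\right) + 5\right)^{2} = \left(-417 + 5\right)^{2} = \left(-412\right)^{2} = 169744$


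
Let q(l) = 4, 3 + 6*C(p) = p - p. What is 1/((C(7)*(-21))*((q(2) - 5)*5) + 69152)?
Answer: 2/138199 ≈ 1.4472e-5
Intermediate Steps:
C(p) = -1/2 (C(p) = -1/2 + (p - p)/6 = -1/2 + (1/6)*0 = -1/2 + 0 = -1/2)
1/((C(7)*(-21))*((q(2) - 5)*5) + 69152) = 1/((-1/2*(-21))*((4 - 5)*5) + 69152) = 1/(21*(-1*5)/2 + 69152) = 1/((21/2)*(-5) + 69152) = 1/(-105/2 + 69152) = 1/(138199/2) = 2/138199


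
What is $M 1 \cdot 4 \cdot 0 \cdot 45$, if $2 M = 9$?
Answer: $0$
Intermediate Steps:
$M = \frac{9}{2}$ ($M = \frac{1}{2} \cdot 9 = \frac{9}{2} \approx 4.5$)
$M 1 \cdot 4 \cdot 0 \cdot 45 = \frac{9 \cdot 1 \cdot 4 \cdot 0}{2} \cdot 45 = \frac{9 \cdot 4 \cdot 0}{2} \cdot 45 = \frac{9}{2} \cdot 0 \cdot 45 = 0 \cdot 45 = 0$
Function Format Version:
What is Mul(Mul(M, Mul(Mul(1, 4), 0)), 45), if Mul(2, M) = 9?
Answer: 0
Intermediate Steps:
M = Rational(9, 2) (M = Mul(Rational(1, 2), 9) = Rational(9, 2) ≈ 4.5000)
Mul(Mul(M, Mul(Mul(1, 4), 0)), 45) = Mul(Mul(Rational(9, 2), Mul(Mul(1, 4), 0)), 45) = Mul(Mul(Rational(9, 2), Mul(4, 0)), 45) = Mul(Mul(Rational(9, 2), 0), 45) = Mul(0, 45) = 0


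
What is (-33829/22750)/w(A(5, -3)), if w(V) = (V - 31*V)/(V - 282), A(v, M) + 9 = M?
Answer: 236803/195000 ≈ 1.2144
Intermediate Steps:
A(v, M) = -9 + M
w(V) = -30*V/(-282 + V) (w(V) = (-30*V)/(-282 + V) = -30*V/(-282 + V))
(-33829/22750)/w(A(5, -3)) = (-33829/22750)/((-30*(-9 - 3)/(-282 + (-9 - 3)))) = (-33829*1/22750)/((-30*(-12)/(-282 - 12))) = -33829/(22750*((-30*(-12)/(-294)))) = -33829/(22750*((-30*(-12)*(-1/294)))) = -33829/(22750*(-60/49)) = -33829/22750*(-49/60) = 236803/195000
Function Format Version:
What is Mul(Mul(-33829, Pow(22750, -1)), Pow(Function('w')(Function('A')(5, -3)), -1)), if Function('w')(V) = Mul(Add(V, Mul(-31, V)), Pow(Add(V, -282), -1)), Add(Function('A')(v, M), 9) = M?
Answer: Rational(236803, 195000) ≈ 1.2144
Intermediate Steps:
Function('A')(v, M) = Add(-9, M)
Function('w')(V) = Mul(-30, V, Pow(Add(-282, V), -1)) (Function('w')(V) = Mul(Mul(-30, V), Pow(Add(-282, V), -1)) = Mul(-30, V, Pow(Add(-282, V), -1)))
Mul(Mul(-33829, Pow(22750, -1)), Pow(Function('w')(Function('A')(5, -3)), -1)) = Mul(Mul(-33829, Pow(22750, -1)), Pow(Mul(-30, Add(-9, -3), Pow(Add(-282, Add(-9, -3)), -1)), -1)) = Mul(Mul(-33829, Rational(1, 22750)), Pow(Mul(-30, -12, Pow(Add(-282, -12), -1)), -1)) = Mul(Rational(-33829, 22750), Pow(Mul(-30, -12, Pow(-294, -1)), -1)) = Mul(Rational(-33829, 22750), Pow(Mul(-30, -12, Rational(-1, 294)), -1)) = Mul(Rational(-33829, 22750), Pow(Rational(-60, 49), -1)) = Mul(Rational(-33829, 22750), Rational(-49, 60)) = Rational(236803, 195000)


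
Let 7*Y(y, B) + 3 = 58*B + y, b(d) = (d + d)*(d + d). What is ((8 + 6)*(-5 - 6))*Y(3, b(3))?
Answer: -45936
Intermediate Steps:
b(d) = 4*d**2 (b(d) = (2*d)*(2*d) = 4*d**2)
Y(y, B) = -3/7 + y/7 + 58*B/7 (Y(y, B) = -3/7 + (58*B + y)/7 = -3/7 + (y + 58*B)/7 = -3/7 + (y/7 + 58*B/7) = -3/7 + y/7 + 58*B/7)
((8 + 6)*(-5 - 6))*Y(3, b(3)) = ((8 + 6)*(-5 - 6))*(-3/7 + (1/7)*3 + 58*(4*3**2)/7) = (14*(-11))*(-3/7 + 3/7 + 58*(4*9)/7) = -154*(-3/7 + 3/7 + (58/7)*36) = -154*(-3/7 + 3/7 + 2088/7) = -154*2088/7 = -45936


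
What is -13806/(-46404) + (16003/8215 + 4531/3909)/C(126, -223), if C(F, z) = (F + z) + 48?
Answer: 949654239029/4056507014070 ≈ 0.23411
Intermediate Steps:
C(F, z) = 48 + F + z
-13806/(-46404) + (16003/8215 + 4531/3909)/C(126, -223) = -13806/(-46404) + (16003/8215 + 4531/3909)/(48 + 126 - 223) = -13806*(-1/46404) + (16003*(1/8215) + 4531*(1/3909))/(-49) = 767/2578 + (16003/8215 + 4531/3909)*(-1/49) = 767/2578 + (99777892/32112435)*(-1/49) = 767/2578 - 99777892/1573509315 = 949654239029/4056507014070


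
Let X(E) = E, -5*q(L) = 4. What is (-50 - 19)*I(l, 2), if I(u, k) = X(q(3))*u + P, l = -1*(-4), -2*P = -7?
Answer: -207/10 ≈ -20.700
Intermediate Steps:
q(L) = -⅘ (q(L) = -⅕*4 = -⅘)
P = 7/2 (P = -½*(-7) = 7/2 ≈ 3.5000)
l = 4
I(u, k) = 7/2 - 4*u/5 (I(u, k) = -4*u/5 + 7/2 = 7/2 - 4*u/5)
(-50 - 19)*I(l, 2) = (-50 - 19)*(7/2 - ⅘*4) = -69*(7/2 - 16/5) = -69*3/10 = -207/10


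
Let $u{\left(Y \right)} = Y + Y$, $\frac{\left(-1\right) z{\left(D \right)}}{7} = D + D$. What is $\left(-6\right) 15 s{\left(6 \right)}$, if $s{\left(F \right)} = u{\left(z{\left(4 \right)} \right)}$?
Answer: $10080$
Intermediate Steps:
$z{\left(D \right)} = - 14 D$ ($z{\left(D \right)} = - 7 \left(D + D\right) = - 7 \cdot 2 D = - 14 D$)
$u{\left(Y \right)} = 2 Y$
$s{\left(F \right)} = -112$ ($s{\left(F \right)} = 2 \left(\left(-14\right) 4\right) = 2 \left(-56\right) = -112$)
$\left(-6\right) 15 s{\left(6 \right)} = \left(-6\right) 15 \left(-112\right) = \left(-90\right) \left(-112\right) = 10080$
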